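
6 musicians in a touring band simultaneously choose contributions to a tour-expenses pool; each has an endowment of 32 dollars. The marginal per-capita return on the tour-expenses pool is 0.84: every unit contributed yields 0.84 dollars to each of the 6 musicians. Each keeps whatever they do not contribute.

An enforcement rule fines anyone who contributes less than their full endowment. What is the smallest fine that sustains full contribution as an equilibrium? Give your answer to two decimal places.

Given the others contribute fully, the best deviation is to contribute 0 (any partial contribution still incurs the fine and gives up units whose private return 0.84 is below 1).
Deviating from 32 to 0 saves 32 dollars but forfeits the deviator's share of the drop in the tour-expenses pool: 0.84 × 32 = 26.88.
So the deviation gain is 32 − 26.88 = 5.12, and the fine must be at least 5.12 dollars to wipe it out.

5.12 dollars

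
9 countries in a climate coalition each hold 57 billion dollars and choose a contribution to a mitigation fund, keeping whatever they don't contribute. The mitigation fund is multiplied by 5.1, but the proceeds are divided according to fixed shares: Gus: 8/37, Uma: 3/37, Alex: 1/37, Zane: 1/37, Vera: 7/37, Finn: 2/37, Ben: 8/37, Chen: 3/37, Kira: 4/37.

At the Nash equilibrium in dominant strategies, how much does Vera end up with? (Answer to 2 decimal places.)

A player with share s gets back 5.1·s per unit contributed, so full contribution is dominant for anyone with s > 1/5.1 = 0.1961 and zero contribution is dominant for anyone below.
Gus and Ben are above the threshold, contributing 57 each; the remaining 7 contribute 0. Total contributed: 114.
Vera keeps 57 and receives 5.1 × 114 × 7/37 = 109.99 from the mitigation fund, for a payoff of 166.99.

166.99 billion dollars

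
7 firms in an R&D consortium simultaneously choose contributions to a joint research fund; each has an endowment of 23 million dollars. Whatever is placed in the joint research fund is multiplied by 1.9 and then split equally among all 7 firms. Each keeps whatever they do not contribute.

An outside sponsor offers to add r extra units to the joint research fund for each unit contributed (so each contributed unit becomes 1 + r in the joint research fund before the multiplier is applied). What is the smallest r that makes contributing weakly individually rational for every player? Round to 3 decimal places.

2.684

With matching at rate r, one contributed unit becomes (1 + r) in the joint research fund and returns 1.9 × (1 + r) / 7 to the contributor.
Setting this equal to 1: 1 + r = 7/1.9 = 3.6842.
So the minimum matching rate is r = 3.6842 − 1 = 2.684.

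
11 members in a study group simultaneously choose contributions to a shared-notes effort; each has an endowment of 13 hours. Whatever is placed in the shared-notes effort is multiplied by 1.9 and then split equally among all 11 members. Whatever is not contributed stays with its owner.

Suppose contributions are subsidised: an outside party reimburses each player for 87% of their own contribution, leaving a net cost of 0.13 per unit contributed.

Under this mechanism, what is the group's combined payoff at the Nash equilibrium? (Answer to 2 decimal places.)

396.11 hours

Under the mechanism each unit contributed yields (1.9/11) / 0.13 = 1.3287 back to its contributor per unit of net cost, which exceeds 1, making full contribution the dominant choice for everyone.
So the Nash equilibrium is full contribution by all 11; the group earns 11 × (13 × 0.87 + 1.9 × 13) = 396.11.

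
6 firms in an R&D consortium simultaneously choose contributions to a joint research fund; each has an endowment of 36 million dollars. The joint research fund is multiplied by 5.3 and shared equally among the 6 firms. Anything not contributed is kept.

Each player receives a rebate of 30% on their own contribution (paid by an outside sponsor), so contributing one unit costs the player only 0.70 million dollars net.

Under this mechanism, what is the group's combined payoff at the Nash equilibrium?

With the mechanism, a contributed unit returns (5.3/6) / 0.70 = 1.2619 per unit of net cost to the contributor — now above 1 — so contributing fully is weakly dominant for every player.
At the Nash equilibrium everyone contributes 36. Group total payoff = 6 × (36 × 0.30 + 5.3 × 36) = 1209.60.

1209.60 million dollars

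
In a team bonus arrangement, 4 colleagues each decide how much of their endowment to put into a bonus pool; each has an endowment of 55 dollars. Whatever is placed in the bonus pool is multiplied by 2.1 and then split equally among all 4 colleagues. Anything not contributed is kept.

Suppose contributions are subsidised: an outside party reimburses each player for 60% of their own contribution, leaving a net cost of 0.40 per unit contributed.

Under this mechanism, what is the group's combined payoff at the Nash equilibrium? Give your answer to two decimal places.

The effective private return per unit is now (2.1/4) / 0.40 = 1.3125 > 1, so every player's dominant strategy flips to full contribution.
At the Nash equilibrium everyone contributes 55. Group total payoff = 4 × (55 × 0.60 + 2.1 × 55) = 594.00.

594.00 dollars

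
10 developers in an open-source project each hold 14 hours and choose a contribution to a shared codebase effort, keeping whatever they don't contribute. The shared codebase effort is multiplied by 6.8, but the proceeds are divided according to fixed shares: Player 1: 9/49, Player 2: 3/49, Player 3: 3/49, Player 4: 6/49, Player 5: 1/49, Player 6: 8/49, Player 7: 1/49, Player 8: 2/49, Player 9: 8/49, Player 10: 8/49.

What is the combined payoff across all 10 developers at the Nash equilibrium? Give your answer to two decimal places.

Each unit j contributes comes back to j as 6.8 × (j's share), so j prefers to contribute only if that share exceeds 1/6.8 = 0.1471; otherwise keeping the unit dominates.
Player 1, Player 6, Player 9 and Player 10 are above the threshold, contributing 14 each; the remaining 6 contribute 0. Total contributed: 56.
The shared codebase effort pays out 6.8 × 56 = 380.80 in total (split across the unequal shares, but the aggregate is all that matters for the group sum).
The 6 free-riders keep 14 each, adding 84. Group total = 84 + 380.80 = 464.80.

464.80 hours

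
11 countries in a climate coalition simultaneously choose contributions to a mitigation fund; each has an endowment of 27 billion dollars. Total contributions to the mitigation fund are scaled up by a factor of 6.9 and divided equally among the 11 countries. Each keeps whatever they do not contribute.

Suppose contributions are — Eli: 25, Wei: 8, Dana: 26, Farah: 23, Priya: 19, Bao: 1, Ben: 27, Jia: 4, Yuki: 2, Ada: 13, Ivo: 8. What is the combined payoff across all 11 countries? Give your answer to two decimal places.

Total contributed: 25 + 8 + 26 + 23 + 19 + 1 + 27 + 4 + 2 + 13 + 8 = 156; total kept: 11 × 27 − 156 = 141.
The mitigation fund pays out 6.9 × 156 = 1076.40 in aggregate.
Group total = 141 + 1076.40 = 1217.40.

1217.40 billion dollars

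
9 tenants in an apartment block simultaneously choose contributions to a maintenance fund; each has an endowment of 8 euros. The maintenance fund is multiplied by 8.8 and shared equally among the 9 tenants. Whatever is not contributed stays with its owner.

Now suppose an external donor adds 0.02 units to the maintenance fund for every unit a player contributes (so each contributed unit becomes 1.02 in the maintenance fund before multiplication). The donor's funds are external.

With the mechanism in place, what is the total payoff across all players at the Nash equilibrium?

Even with the mechanism, each unit contributed returns only 8.8 × 1.02 / 9 = 0.9973 per unit of net cost, so contributing nothing is still dominant.
At the Nash equilibrium no one contributes; group total payoff = 9 × 8 = 72.

72.00 euros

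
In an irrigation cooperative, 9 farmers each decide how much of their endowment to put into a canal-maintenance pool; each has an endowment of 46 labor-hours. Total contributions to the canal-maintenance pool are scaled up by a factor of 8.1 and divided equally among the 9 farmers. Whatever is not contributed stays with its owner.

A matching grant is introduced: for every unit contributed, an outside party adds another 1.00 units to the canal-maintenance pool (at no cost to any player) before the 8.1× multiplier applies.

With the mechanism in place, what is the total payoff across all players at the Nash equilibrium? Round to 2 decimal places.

Under the mechanism each unit contributed yields 8.1 × 2.00 / 9 = 1.8000 back to its contributor per unit of net cost, which exceeds 1, making full contribution the dominant choice for everyone.
At the Nash equilibrium everyone contributes 46. Group total payoff = 8.1 × 2.00 × 414 = 6706.80.

6706.80 labor-hours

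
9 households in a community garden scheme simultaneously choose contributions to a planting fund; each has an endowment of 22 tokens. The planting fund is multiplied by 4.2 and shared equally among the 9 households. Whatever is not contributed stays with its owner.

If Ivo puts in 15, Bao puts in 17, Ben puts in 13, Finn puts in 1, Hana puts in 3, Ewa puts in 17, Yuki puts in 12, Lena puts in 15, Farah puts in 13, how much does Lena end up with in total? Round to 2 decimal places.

Total contributed: 15 + 17 + 13 + 1 + 3 + 17 + 12 + 15 + 13 = 106.
Each receives 4.2 × 106 / 9 = 49.47 from the planting fund.
Lena keeps 22 − 15 = 7, so Lena's payoff is 7 + 49.47 = 56.47.

56.47 tokens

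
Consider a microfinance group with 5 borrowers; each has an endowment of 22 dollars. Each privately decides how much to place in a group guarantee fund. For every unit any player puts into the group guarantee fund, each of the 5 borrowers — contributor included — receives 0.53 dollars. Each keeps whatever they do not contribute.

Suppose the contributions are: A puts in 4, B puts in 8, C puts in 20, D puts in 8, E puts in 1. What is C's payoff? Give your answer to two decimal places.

Total contributed: 4 + 8 + 20 + 8 + 1 = 41.
Each receives 0.53 × 41 = 21.73 from the group guarantee fund.
C keeps 22 − 20 = 2, so C's payoff is 2 + 21.73 = 23.73.

23.73 dollars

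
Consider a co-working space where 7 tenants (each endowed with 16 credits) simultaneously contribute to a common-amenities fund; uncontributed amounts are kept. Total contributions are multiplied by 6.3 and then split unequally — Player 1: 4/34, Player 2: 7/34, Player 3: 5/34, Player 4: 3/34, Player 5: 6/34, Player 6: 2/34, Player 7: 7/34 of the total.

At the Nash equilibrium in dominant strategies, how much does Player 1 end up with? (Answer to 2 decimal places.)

Each unit j contributes comes back to j as 6.3 × (j's share), so j prefers to contribute only if that share exceeds 1/6.3 = 0.1587; otherwise keeping the unit dominates.
Player 2, Player 5 and Player 7 clear that bar, contributing 16 each; the remaining 4 contribute 0. Total contributed: 48.
Player 1 keeps 16 and receives 6.3 × 48 × 4/34 = 35.58 from the common-amenities fund, for a payoff of 51.58.

51.58 credits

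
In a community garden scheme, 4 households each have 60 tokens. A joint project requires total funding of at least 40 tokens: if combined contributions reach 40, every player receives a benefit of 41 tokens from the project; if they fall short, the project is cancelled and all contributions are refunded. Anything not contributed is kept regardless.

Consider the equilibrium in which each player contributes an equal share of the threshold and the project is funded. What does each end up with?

Equal share of the threshold: 40/4 = 10.
At this profile no one gains by cutting their contribution: any cut drops the total below 40, the project is cancelled, contributions are refunded, and the deviator ends with 60, which is less than 60 − 10 + 41 = 91. Contributing more than 10 just wastes the excess. So contributing exactly 10 is a best response.
Each player's payoff: 60 − 10 + 41 = 91.

91 tokens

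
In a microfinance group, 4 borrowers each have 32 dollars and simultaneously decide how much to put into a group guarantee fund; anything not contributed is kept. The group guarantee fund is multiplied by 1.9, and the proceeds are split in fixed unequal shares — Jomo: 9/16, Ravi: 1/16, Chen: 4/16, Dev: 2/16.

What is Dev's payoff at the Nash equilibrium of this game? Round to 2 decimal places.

39.60 dollars

Player j's private return per contributed unit is 1.9 × (j's share). Contributing is weakly dominant for j when that share is at least 1/1.9 = 0.5263, and contributing 0 is dominant otherwise.
Only Jomo (9/16) clears that bar, contributing 32; the remaining 3 contribute 0. Total contributed: 32.
Dev keeps 32 and receives 1.9 × 32 × 2/16 = 7.60 from the group guarantee fund, for a payoff of 39.60.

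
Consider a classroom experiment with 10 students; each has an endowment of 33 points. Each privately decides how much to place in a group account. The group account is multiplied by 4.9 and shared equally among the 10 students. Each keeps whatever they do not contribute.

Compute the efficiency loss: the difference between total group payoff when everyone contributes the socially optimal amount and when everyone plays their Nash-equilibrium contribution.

1287.00 points

Each contributed unit returns 4.9/10 = 0.4900 to its contributor — below 1 — so contributing 0 is dominant for every player. At the Nash equilibrium everyone keeps their 33, and the group total is 10 × 33 = 330.
Each contributed unit returns 4.900 to the group as a whole (0.4900 to each of 10 players), which exceeds 1, so the social optimum is full contribution: group total = 4.900 × 330 = 1617.00.
Efficiency loss = 1617.00 − 330 = 1287.00.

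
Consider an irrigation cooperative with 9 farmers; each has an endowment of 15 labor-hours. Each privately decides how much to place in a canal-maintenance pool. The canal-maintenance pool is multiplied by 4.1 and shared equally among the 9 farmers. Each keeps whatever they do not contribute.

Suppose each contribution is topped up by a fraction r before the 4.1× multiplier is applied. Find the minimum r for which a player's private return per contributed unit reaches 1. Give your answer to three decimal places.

With matching at rate r, one contributed unit becomes (1 + r) in the canal-maintenance pool and returns 4.1 × (1 + r) / 9 to the contributor.
Setting this equal to 1: 1 + r = 9/4.1 = 2.1951.
So the minimum matching rate is r = 2.1951 − 1 = 1.195.

1.195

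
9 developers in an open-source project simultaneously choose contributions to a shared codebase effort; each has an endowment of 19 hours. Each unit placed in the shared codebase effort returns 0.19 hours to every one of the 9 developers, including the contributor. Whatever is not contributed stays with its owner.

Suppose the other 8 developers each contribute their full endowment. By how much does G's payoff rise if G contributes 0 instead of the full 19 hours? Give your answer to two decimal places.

Switching from a contribution of 19 to 0 lets G keep an extra 19 hours, but lowers the shared codebase effort by 19, which costs G their own share of that drop: 0.19 × 19 = 3.61.
Net gain = 19 − 3.61 = 15.39. The private return per contributed unit (0.19) is below 1, so free-riding is indeed the best response regardless of what the others do.

15.39 hours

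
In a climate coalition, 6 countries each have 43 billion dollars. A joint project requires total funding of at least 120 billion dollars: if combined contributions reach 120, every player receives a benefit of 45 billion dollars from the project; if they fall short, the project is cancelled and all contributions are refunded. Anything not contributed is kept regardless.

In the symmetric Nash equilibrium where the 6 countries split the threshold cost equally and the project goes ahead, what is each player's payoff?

68 billion dollars

Equal share of the threshold: 120/6 = 20.
At this profile no one gains by cutting their contribution: any cut drops the total below 120, the project is cancelled, contributions are refunded, and the deviator ends with 43, which is less than 43 − 20 + 45 = 68. Contributing more than 20 just wastes the excess. So contributing exactly 20 is a best response.
Each player's payoff: 43 − 20 + 45 = 68.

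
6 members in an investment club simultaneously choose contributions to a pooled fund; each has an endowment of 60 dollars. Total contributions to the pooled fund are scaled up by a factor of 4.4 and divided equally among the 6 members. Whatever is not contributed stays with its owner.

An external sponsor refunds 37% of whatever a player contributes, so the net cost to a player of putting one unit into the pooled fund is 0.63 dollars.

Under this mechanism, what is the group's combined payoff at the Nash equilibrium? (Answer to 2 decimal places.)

With the mechanism, a contributed unit returns (4.4/6) / 0.63 = 1.1640 per unit of net cost to the contributor — now above 1 — so contributing fully is weakly dominant for every player.
At the Nash equilibrium everyone contributes 60. Group total payoff = 6 × (60 × 0.37 + 4.4 × 60) = 1717.20.

1717.20 dollars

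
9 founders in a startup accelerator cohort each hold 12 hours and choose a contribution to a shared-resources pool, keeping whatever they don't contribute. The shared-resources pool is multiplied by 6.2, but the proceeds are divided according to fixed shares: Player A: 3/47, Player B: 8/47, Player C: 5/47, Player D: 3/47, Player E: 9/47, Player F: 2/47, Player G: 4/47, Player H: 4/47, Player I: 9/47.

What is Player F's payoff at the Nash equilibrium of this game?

21.50 hours

Player j's private return per contributed unit is 6.2 × (j's share). Contributing is weakly dominant for j when that share is at least 1/6.2 = 0.1613, and contributing 0 is dominant otherwise.
The shares above 0.1613 belong to Player B, Player E and Player I, contributing 12 each; the remaining 6 contribute 0. Total contributed: 36.
Player F keeps 12 and receives 6.2 × 36 × 2/47 = 9.50 from the shared-resources pool, for a payoff of 21.50.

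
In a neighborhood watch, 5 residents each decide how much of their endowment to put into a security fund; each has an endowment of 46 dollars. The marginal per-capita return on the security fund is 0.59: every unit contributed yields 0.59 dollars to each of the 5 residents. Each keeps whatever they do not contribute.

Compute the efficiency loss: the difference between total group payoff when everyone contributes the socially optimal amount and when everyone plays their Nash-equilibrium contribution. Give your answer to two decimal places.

448.50 dollars

The private return per contributed unit is 0.59 < 1, so contributing 0 is dominant for every player. At the Nash equilibrium everyone keeps their 46, and the group total is 5 × 46 = 230.
Each contributed unit returns 2.950 to the group as a whole (0.59 to each of 5 players), which exceeds 1, so the social optimum is full contribution: group total = 2.950 × 230 = 678.50.
Efficiency loss = 678.50 − 230 = 448.50.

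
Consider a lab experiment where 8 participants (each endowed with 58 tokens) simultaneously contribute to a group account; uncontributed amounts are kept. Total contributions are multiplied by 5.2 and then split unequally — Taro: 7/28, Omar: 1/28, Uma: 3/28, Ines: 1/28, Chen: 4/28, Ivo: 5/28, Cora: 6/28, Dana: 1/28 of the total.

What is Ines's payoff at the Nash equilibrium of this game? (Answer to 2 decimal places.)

A player with share s gets back 5.2·s per unit contributed, so full contribution is dominant for anyone with s > 1/5.2 = 0.1923 and zero contribution is dominant for anyone below.
The shares above 0.1923 belong to Taro and Cora, contributing 58 each; the remaining 6 contribute 0. Total contributed: 116.
Ines keeps 58 and receives 5.2 × 116 × 1/28 = 21.54 from the group account, for a payoff of 79.54.

79.54 tokens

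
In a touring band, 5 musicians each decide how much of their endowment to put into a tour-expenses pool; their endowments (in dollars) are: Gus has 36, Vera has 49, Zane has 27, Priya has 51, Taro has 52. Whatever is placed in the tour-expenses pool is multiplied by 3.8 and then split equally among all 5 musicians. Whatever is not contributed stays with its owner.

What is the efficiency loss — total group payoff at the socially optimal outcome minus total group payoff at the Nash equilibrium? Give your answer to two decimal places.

The private return per contributed unit is 3.8/5 = 0.7600 < 1 for every player regardless of endowment, so the Nash equilibrium is zero contribution and the group total is Σ E_j = 36 + 49 + 27 + 51 + 52 = 215.
Each contributed unit returns 3.800 to the group, so the social optimum is full contribution by everyone: group total = 3.800 × 215 = 817.00.
Efficiency loss = (3.800 − 1) × 215 = 602.00.

602.00 dollars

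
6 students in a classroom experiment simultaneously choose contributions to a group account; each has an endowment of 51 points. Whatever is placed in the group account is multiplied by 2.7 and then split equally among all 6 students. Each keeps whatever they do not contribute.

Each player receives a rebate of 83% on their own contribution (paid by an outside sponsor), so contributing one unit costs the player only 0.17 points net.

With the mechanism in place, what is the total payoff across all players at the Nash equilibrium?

With the mechanism, a contributed unit returns (2.7/6) / 0.17 = 2.6471 per unit of net cost to the contributor — now above 1 — so contributing fully is weakly dominant for every player.
So the Nash equilibrium is full contribution by all 6; the group earns 6 × (51 × 0.83 + 2.7 × 51) = 1080.18.

1080.18 points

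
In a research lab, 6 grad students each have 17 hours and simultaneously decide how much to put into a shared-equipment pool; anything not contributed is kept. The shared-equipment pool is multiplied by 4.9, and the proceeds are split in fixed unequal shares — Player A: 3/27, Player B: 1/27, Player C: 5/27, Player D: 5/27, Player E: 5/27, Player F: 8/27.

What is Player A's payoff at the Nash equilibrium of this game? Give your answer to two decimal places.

26.26 hours

Each unit j contributes comes back to j as 4.9 × (j's share), so j prefers to contribute only if that share exceeds 1/4.9 = 0.2041; otherwise keeping the unit dominates.
Player F alone (share 8/27) is above the threshold, contributing 17; the remaining 5 contribute 0. Total contributed: 17.
Player A keeps 17 and receives 4.9 × 17 × 3/27 = 9.26 from the shared-equipment pool, for a payoff of 26.26.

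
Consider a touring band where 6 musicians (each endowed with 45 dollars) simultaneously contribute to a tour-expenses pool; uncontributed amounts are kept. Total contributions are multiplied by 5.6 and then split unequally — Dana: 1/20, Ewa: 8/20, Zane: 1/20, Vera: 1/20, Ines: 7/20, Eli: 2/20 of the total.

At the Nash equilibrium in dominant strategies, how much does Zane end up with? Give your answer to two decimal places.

Player j's private return per contributed unit is 5.6 × (j's share). Contributing is weakly dominant for j when that share is at least 1/5.6 = 0.1786, and contributing 0 is dominant otherwise.
Ewa and Ines clear that bar, contributing 45 each; the remaining 4 contribute 0. Total contributed: 90.
Zane keeps 45 and receives 5.6 × 90 × 1/20 = 25.20 from the tour-expenses pool, for a payoff of 70.20.

70.20 dollars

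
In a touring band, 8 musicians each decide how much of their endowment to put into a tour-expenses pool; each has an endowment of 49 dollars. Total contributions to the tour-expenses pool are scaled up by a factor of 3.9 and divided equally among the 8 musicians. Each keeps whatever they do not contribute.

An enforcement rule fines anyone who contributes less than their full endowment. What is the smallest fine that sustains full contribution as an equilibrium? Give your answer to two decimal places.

Given the others contribute fully, the best deviation is to contribute 0 (any partial contribution still incurs the fine and gives up units whose private return 0.4875 is below 1).
Deviating from 49 to 0 saves 49 dollars but forfeits the deviator's share of the drop in the tour-expenses pool: 3.9/8 × 49 = 23.89.
So the deviation gain is 49 − 23.89 = 25.11, and the fine must be at least 25.11 dollars to wipe it out.

25.11 dollars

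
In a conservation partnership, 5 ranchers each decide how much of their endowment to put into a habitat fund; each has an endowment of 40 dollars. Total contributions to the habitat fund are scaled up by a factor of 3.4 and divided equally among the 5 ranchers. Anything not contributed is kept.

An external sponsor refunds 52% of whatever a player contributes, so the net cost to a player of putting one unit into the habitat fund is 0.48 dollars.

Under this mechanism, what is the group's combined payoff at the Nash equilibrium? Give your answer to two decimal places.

The effective private return per unit is now (3.4/5) / 0.48 = 1.4167 > 1, so every player's dominant strategy flips to full contribution.
So the Nash equilibrium is full contribution by all 5; the group earns 5 × (40 × 0.52 + 3.4 × 40) = 784.00.

784.00 dollars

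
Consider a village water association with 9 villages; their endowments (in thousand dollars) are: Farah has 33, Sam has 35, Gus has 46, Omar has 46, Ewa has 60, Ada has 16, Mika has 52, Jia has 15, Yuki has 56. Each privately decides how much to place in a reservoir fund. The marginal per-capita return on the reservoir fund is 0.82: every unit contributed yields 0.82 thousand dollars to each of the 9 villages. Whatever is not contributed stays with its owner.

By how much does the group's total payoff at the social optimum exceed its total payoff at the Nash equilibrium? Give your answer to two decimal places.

2290.42 thousand dollars

The private return per contributed unit is 0.82 < 1 for everyone, so the Nash equilibrium is zero contribution and the group total is Σ E_j = 33 + 35 + 46 + 46 + 60 + 16 + 52 + 15 + 56 = 359.
Each contributed unit returns 7.380 to the group, so the social optimum is full contribution by everyone: group total = 7.380 × 359 = 2649.42.
Efficiency loss = (7.380 − 1) × 359 = 2290.42.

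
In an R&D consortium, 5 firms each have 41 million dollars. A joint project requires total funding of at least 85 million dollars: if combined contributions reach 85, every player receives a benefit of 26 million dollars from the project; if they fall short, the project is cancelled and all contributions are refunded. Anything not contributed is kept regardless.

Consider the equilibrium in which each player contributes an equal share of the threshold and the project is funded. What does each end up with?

50 million dollars

Equal share of the threshold: 85/5 = 17.
At this profile no one gains by cutting their contribution: any cut drops the total below 85, the project is cancelled, contributions are refunded, and the deviator ends with 41, which is less than 41 − 17 + 26 = 50. Contributing more than 17 just wastes the excess. So contributing exactly 17 is a best response.
Each player's payoff: 41 − 17 + 26 = 50.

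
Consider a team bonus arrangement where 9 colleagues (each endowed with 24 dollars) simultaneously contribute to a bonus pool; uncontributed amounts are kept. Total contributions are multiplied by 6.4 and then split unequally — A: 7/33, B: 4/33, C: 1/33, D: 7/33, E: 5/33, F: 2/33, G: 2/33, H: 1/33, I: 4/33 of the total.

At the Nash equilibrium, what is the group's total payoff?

Player j's private return per contributed unit is 6.4 × (j's share). Contributing is weakly dominant for j when that share is at least 1/6.4 = 0.1563, and contributing 0 is dominant otherwise.
The shares above 0.1563 belong to A and D, contributing 24 each; the remaining 7 contribute 0. Total contributed: 48.
The bonus pool pays out 6.4 × 48 = 307.20 in total (split across the unequal shares, but the aggregate is all that matters for the group sum).
The 7 free-riders keep 24 each, adding 168. Group total = 168 + 307.20 = 475.20.

475.20 dollars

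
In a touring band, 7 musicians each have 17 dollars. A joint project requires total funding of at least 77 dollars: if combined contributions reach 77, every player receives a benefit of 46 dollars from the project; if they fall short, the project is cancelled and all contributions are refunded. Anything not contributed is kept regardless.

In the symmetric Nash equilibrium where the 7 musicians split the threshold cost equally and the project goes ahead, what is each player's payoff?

52 dollars

Equal share of the threshold: 77/7 = 11.
At this profile no one gains by cutting their contribution: any cut drops the total below 77, the project is cancelled, contributions are refunded, and the deviator ends with 17, which is less than 17 − 11 + 46 = 52. Contributing more than 11 just wastes the excess. So contributing exactly 11 is a best response.
Each player's payoff: 17 − 11 + 46 = 52.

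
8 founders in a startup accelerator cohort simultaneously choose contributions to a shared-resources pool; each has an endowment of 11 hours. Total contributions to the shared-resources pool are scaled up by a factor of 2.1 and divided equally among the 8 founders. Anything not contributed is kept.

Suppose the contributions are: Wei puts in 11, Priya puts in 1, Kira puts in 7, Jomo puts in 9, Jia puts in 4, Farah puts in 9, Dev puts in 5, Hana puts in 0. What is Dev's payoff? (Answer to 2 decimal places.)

Total contributed: 11 + 1 + 7 + 9 + 4 + 9 + 5 + 0 = 46.
Each receives 2.1 × 46 / 8 = 12.08 from the shared-resources pool.
Dev keeps 11 − 5 = 6, so Dev's payoff is 6 + 12.08 = 18.08.

18.08 hours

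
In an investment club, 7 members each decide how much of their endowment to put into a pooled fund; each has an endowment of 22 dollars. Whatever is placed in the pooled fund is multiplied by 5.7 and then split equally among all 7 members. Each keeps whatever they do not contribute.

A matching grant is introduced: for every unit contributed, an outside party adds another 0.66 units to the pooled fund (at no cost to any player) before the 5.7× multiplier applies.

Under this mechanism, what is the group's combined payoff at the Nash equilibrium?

With the mechanism, a contributed unit returns 5.7 × 1.66 / 7 = 1.3517 per unit of net cost to the contributor — now above 1 — so contributing fully is weakly dominant for every player.
So the Nash equilibrium is full contribution by all 7; the group earns 5.7 × 1.66 × 154 = 1457.15.

1457.15 dollars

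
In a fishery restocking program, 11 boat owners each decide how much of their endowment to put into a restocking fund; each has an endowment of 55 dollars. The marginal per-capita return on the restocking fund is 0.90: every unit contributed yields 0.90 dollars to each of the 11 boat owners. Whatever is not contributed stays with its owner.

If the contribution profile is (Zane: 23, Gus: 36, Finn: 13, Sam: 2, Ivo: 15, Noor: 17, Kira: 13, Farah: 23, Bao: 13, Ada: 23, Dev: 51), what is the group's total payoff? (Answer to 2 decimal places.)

Total contributed: 23 + 36 + 13 + 2 + 15 + 17 + 13 + 23 + 13 + 23 + 51 = 229; total kept: 11 × 55 − 229 = 376.
The restocking fund pays out 0.90 × 11 × 229 = 2267.10 in aggregate.
Group total = 376 + 2267.10 = 2643.10.

2643.10 dollars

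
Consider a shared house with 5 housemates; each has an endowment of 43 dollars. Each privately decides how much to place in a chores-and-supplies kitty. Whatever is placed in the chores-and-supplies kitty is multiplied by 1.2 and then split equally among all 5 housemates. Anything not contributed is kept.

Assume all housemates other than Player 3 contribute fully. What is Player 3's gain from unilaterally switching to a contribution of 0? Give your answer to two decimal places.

32.68 dollars

Switching from a contribution of 43 to 0 lets Player 3 keep an extra 43 dollars, but lowers the chores-and-supplies kitty by 43, which costs Player 3 their own share of that drop: 1.2/5 × 43 = 10.32.
Net gain = 43 − 10.32 = 32.68. The private return per contributed unit (0.2400) is below 1, so free-riding is indeed the best response regardless of what the others do.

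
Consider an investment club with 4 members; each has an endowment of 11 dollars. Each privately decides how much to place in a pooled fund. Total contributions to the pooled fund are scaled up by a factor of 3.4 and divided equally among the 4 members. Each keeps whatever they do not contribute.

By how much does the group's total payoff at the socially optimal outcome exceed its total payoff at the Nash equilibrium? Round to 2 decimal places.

Each contributed unit returns 3.4/4 = 0.8500 to its contributor — below 1 — so contributing 0 is dominant for every player. At the Nash equilibrium everyone keeps their 11, and the group total is 4 × 11 = 44.
Each contributed unit returns 3.400 to the group as a whole (0.8500 to each of 4 players), which exceeds 1, so the social optimum is full contribution: group total = 3.400 × 44 = 149.60.
Efficiency loss = 149.60 − 44 = 105.60.

105.60 dollars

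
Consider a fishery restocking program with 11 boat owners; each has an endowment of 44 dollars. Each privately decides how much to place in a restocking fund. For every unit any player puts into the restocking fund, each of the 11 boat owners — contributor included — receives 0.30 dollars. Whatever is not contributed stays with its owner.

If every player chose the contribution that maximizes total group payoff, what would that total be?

1597.20 dollars

Each contributed unit returns 3.300 to the group as a whole (0.30 to each of 11 players), which exceeds 1, so the social optimum is full contribution: group total = 3.300 × 484 = 1597.20.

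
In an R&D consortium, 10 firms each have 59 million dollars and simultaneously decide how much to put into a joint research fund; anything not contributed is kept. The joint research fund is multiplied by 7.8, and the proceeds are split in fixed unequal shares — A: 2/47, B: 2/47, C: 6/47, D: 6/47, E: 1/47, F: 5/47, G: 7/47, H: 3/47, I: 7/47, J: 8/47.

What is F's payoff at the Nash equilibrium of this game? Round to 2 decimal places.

205.87 million dollars

Player j's private return per contributed unit is 7.8 × (j's share). Contributing is weakly dominant for j when that share is at least 1/7.8 = 0.1282, and contributing 0 is dominant otherwise.
The shares above 0.1282 belong to G, I and J, contributing 59 each; the remaining 7 contribute 0. Total contributed: 177.
F keeps 59 and receives 7.8 × 177 × 5/47 = 146.87 from the joint research fund, for a payoff of 205.87.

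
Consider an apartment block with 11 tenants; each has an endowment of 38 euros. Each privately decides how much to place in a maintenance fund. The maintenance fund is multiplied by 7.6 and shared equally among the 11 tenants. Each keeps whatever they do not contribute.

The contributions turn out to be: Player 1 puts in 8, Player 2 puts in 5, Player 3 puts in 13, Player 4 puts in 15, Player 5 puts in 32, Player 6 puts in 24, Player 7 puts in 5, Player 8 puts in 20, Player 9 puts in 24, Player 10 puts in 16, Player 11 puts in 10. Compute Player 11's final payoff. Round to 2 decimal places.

Total contributed: 8 + 5 + 13 + 15 + 32 + 24 + 5 + 20 + 24 + 16 + 10 = 172.
Each receives 7.6 × 172 / 11 = 118.84 from the maintenance fund.
Player 11 keeps 38 − 10 = 28, so Player 11's payoff is 28 + 118.84 = 146.84.

146.84 euros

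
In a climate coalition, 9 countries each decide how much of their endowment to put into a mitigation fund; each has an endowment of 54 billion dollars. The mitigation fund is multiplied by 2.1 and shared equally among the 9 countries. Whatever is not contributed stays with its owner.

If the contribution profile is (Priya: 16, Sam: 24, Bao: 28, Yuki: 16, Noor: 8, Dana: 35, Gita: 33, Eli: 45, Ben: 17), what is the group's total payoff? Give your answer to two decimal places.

Total contributed: 16 + 24 + 28 + 16 + 8 + 35 + 33 + 45 + 17 = 222; total kept: 9 × 54 − 222 = 264.
The mitigation fund pays out 2.1 × 222 = 466.20 in aggregate.
Group total = 264 + 466.20 = 730.20.

730.20 billion dollars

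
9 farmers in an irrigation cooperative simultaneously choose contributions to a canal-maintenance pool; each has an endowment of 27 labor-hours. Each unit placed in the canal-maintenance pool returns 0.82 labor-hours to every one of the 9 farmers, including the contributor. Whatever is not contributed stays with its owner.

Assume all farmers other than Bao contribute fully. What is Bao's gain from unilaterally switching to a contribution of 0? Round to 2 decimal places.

4.86 labor-hours

Switching from a contribution of 27 to 0 lets Bao keep an extra 27 labor-hours, but lowers the canal-maintenance pool by 27, which costs Bao their own share of that drop: 0.82 × 27 = 22.14.
Net gain = 27 − 22.14 = 4.86. The private return per contributed unit (0.82) is below 1, so free-riding is indeed the best response regardless of what the others do.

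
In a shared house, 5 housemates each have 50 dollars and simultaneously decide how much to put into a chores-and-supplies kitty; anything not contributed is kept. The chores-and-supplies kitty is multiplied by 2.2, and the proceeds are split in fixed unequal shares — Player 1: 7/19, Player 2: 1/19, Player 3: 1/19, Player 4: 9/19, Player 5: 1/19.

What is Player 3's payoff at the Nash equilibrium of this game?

55.79 dollars

A player with share s gets back 2.2·s per unit contributed, so full contribution is dominant for anyone with s > 1/2.2 = 0.4545 and zero contribution is dominant for anyone below.
Player 4 alone (share 9/19) is above the threshold, contributing 50; the remaining 4 contribute 0. Total contributed: 50.
Player 3 keeps 50 and receives 2.2 × 50 × 1/19 = 5.79 from the chores-and-supplies kitty, for a payoff of 55.79.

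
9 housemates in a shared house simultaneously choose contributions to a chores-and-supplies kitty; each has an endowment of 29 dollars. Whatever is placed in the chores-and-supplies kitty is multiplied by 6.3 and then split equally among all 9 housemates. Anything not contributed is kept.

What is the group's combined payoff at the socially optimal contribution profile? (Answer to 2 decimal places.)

1644.30 dollars

Each contributed unit returns 6.300 to the group as a whole (0.7000 to each of 9 players), which exceeds 1, so the social optimum is full contribution: group total = 6.300 × 261 = 1644.30.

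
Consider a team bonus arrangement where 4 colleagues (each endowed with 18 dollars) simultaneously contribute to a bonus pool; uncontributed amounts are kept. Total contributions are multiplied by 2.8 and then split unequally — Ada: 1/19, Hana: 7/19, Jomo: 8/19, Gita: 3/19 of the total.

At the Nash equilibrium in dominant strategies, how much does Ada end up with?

Each unit j contributes comes back to j as 2.8 × (j's share), so j prefers to contribute only if that share exceeds 1/2.8 = 0.3571; otherwise keeping the unit dominates.
Hana and Jomo clear that bar, contributing 18 each; the remaining 2 contribute 0. Total contributed: 36.
Ada keeps 18 and receives 2.8 × 36 × 1/19 = 5.31 from the bonus pool, for a payoff of 23.31.

23.31 dollars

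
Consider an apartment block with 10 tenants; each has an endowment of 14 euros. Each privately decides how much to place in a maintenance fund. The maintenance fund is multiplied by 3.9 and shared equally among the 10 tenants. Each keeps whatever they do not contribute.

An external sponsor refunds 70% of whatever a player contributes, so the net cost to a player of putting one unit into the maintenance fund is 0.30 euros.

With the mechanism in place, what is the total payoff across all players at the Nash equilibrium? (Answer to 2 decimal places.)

644.00 euros

With the mechanism, a contributed unit returns (3.9/10) / 0.30 = 1.3000 per unit of net cost to the contributor — now above 1 — so contributing fully is weakly dominant for every player.
At the Nash equilibrium everyone contributes 14. Group total payoff = 10 × (14 × 0.70 + 3.9 × 14) = 644.00.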